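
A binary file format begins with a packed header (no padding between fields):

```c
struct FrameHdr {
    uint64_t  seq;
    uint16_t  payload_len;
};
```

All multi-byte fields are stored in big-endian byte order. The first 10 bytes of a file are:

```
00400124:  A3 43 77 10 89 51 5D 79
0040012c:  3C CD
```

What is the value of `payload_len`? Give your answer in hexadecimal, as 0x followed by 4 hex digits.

0x3CCD

`payload_len` follows `seq` (8 bytes), so it starts at byte offset 8 and occupies 2 bytes.
Bytes at offsets 8..9: 3C CD.
Big-endian stores the most-significant byte at the lowest address.
The bytes are already most-significant first: 0x3CCD.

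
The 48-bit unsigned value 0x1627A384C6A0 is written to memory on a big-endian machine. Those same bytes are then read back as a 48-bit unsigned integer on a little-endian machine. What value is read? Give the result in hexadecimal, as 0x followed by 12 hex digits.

Stored big-endian, the bytes at ascending addresses are 16 27 A3 84 C6 A0.
Read back as little-endian, the first byte is least significant, giving 0xA0C684A32716.

0xA0C684A32716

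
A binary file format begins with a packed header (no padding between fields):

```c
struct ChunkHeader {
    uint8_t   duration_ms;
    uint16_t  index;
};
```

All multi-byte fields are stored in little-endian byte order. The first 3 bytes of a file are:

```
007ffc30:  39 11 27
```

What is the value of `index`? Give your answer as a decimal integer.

`index` follows `duration_ms` (1 byte), so it starts at byte offset 1 and occupies 2 bytes.
Bytes at offsets 1..2: 11 27.
Little-endian stores the least-significant byte at the lowest address.
Reassemble most-significant byte first: 27 11 → 0x2711.
0x2711 = 10001.

10001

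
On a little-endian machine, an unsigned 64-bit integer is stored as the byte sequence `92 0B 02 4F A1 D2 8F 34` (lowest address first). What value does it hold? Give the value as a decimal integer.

3787477401898978194

Little-endian: lowest address holds the least-significant byte.
Reassemble most-significant byte first: 34 8F D2 A1 4F 02 0B 92 → 0x348FD2A14F020B92.
0x348FD2A14F020B92 = 3787477401898978194.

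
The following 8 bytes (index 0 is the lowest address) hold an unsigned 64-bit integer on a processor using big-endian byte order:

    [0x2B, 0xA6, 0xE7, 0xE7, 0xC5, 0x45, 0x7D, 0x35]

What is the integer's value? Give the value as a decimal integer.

In big-endian order the high byte comes first in memory.
The bytes are already most-significant first: 0x2BA6E7E7C5457D35.
0x2BA6E7E7C5457D35 = 3145456372397997365.

3145456372397997365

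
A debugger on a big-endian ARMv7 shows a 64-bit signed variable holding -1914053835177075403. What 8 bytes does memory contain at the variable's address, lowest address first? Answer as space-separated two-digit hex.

Two's complement of -1914053835177075403 in 64 bits: 1914053835177075403 = 0x1A9015D26EB422CB; invert → 0xE56FEA2D914BDD34; add 1 → 0xE56FEA2D914BDD35.
Split into bytes (most-significant first): E5 6F EA 2D 91 4B DD 35.
Big-endian stores the most-significant byte at the lowest address.
So the memory order matches the most-significant-first order: E5 6F EA 2D 91 4B DD 35.

E5 6F EA 2D 91 4B DD 35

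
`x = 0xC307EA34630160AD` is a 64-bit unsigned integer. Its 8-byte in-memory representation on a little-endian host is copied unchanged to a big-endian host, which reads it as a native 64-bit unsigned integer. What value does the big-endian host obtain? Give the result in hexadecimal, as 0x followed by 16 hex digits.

Stored little-endian, the bytes at ascending addresses are AD 60 01 63 34 EA 07 C3.
Read back as big-endian, the last byte is least significant, giving 0xAD60016334EA07C3.

0xAD60016334EA07C3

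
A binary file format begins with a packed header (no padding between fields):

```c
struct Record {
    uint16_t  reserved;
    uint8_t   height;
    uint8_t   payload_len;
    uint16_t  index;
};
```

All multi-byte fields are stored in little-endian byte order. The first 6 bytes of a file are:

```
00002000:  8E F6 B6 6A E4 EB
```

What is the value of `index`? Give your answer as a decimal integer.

`index` follows `reserved` (2 B), `height` (1 B), `payload_len` (1 B), so it starts at offset 2 + 1 + 1 = 4 and occupies 2 bytes.
Bytes at offsets 4..5: E4 EB.
In little-endian order the low byte comes first in memory.
Reassemble most-significant byte first: EB E4 → 0xEBE4.
0xEBE4 = 60388.

60388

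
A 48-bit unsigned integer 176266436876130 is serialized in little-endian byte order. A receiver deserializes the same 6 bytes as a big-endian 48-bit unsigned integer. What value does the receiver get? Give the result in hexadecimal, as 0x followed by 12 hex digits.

176266436876130 in 48-bit hexadecimal is 0xA0503A5B1762.
Stored little-endian, the bytes at ascending addresses are 62 17 5B 3A 50 A0.
Read back as big-endian, the last byte is least significant, giving 0x62175B3A50A0.

0x62175B3A50A0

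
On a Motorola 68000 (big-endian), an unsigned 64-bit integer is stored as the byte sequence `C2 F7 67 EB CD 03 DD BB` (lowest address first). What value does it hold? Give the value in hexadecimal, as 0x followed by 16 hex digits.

Big-endian: lowest address holds the most-significant byte.
The bytes are already most-significant first: 0xC2F767EBCD03DDBB.

0xC2F767EBCD03DDBB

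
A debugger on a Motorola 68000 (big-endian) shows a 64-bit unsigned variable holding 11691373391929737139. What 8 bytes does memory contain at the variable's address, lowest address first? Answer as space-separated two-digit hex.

A2 40 1A 28 0A 6C FF B3

11691373391929737139 in hexadecimal, padded to 64 bits, is 0xA2401A280A6CFFB3.
Split into bytes (most-significant first): A2 40 1A 28 0A 6C FF B3.
Big-endian stores the most-significant byte at the lowest address.
So the memory order matches the most-significant-first order: A2 40 1A 28 0A 6C FF B3.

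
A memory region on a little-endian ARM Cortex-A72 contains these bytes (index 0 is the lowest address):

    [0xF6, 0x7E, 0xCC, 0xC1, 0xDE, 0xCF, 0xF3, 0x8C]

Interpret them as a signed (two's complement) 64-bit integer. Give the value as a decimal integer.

-8290053933417857290

Little-endian stores the least-significant byte at the lowest address.
Reassemble most-significant byte first: 8C F3 CF DE C1 CC 7E F6 → 0x8CF3CFDEC1CC7EF6.
Top bit is set, so as a signed 64-bit value this is 0x8CF3CFDEC1CC7EF6 − 2^64 = -8290053933417857290.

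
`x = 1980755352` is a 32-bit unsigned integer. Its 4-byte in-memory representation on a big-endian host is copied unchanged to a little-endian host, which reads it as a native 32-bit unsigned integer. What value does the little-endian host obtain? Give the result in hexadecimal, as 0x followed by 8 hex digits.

0x98ED0F76

1980755352 in 32-bit hexadecimal is 0x760FED98.
Stored big-endian, the bytes at ascending addresses are 76 0F ED 98.
Read back as little-endian, the first byte is least significant, giving 0x98ED0F76.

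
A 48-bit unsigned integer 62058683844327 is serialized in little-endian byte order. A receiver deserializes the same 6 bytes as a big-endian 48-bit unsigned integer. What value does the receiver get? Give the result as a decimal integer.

254291292549432

62058683844327 in 48-bit hexadecimal is 0x387129CE46E7.
Stored little-endian, the bytes at ascending addresses are E7 46 CE 29 71 38.
Read back as big-endian, the last byte is least significant, giving 0xE746CE297138.
0xE746CE297138 = 254291292549432.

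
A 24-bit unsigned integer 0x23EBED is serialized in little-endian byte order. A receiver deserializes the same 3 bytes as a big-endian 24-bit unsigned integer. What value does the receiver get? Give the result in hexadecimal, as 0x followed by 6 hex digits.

Stored little-endian, the bytes at ascending addresses are ED EB 23.
Read back as big-endian, the last byte is least significant, giving 0xEDEB23.

0xEDEB23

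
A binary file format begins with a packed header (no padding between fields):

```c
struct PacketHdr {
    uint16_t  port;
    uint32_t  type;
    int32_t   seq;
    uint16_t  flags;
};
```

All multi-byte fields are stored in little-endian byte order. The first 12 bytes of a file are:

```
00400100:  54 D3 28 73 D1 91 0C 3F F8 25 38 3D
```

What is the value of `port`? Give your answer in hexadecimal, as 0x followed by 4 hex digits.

`port` is the first field, at byte offset 0, occupying 2 bytes.
Bytes at offsets 0..1: 54 D3.
Little-endian stores the least-significant byte at the lowest address.
Reassemble most-significant byte first: D3 54 → 0xD354.

0xD354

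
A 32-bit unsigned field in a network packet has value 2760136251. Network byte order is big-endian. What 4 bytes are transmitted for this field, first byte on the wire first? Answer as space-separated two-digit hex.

2760136251 in hexadecimal, padded to 32 bits, is 0xA484563B.
Split into bytes (most-significant first): A4 84 56 3B.
In big-endian order the high byte comes first in memory.
So the memory order matches the most-significant-first order: A4 84 56 3B.

A4 84 56 3B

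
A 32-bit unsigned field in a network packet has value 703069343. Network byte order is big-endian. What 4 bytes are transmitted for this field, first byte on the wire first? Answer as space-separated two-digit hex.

29 E7 FC 9F

703069343 in hexadecimal, padded to 32 bits, is 0x29E7FC9F.
Split into bytes (most-significant first): 29 E7 FC 9F.
In big-endian order the high byte comes first in memory.
So the memory order matches the most-significant-first order: 29 E7 FC 9F.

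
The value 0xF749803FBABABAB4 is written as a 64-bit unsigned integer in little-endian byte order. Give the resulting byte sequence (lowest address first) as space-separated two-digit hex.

Split into bytes (most-significant first): F7 49 80 3F BA BA BA B4.
In little-endian order the low byte comes first in memory.
So at ascending addresses the bytes are B4 BA BA BA 3F 80 49 F7.

B4 BA BA BA 3F 80 49 F7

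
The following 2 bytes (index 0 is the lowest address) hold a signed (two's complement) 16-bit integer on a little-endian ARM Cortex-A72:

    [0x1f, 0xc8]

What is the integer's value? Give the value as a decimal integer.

Little-endian stores the least-significant byte at the lowest address.
Reassemble most-significant byte first: C8 1F → 0xC81F.
Top bit is set, so as a signed 16-bit value this is 0xC81F − 2^16 = -14305.

-14305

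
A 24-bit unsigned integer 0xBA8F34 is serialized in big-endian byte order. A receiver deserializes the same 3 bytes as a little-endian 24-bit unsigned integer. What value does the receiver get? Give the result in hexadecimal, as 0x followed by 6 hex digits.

0x348FBA

Stored big-endian, the bytes at ascending addresses are BA 8F 34.
Read back as little-endian, the first byte is least significant, giving 0x348FBA.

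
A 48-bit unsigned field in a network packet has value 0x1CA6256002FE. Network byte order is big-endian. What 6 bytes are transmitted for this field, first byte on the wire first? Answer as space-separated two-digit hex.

1C A6 25 60 02 FE

Split into bytes (most-significant first): 1C A6 25 60 02 FE.
Big-endian: lowest address holds the most-significant byte.
So the memory order matches the most-significant-first order: 1C A6 25 60 02 FE.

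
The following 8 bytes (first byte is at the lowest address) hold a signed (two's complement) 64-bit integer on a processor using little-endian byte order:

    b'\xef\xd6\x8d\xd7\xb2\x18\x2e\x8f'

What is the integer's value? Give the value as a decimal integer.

In little-endian order the low byte comes first in memory.
Reassemble most-significant byte first: 8F 2E 18 B2 D7 8D D6 EF → 0x8F2E18B2D78DD6EF.
Top bit is set, so as a signed 64-bit value this is 0x8F2E18B2D78DD6EF − 2^64 = -8129533120957524241.

-8129533120957524241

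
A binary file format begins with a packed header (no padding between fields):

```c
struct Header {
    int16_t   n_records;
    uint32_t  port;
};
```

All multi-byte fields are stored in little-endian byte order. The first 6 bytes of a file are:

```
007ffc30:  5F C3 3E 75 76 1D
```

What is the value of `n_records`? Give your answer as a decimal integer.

`n_records` is the first field, at byte offset 0, occupying 2 bytes.
Bytes at offsets 0..1: 5F C3.
In little-endian order the low byte comes first in memory.
Reassemble most-significant byte first: C3 5F → 0xC35F.
Top bit is set, so as a signed 16-bit value this is 0xC35F − 2^16 = -15521.

-15521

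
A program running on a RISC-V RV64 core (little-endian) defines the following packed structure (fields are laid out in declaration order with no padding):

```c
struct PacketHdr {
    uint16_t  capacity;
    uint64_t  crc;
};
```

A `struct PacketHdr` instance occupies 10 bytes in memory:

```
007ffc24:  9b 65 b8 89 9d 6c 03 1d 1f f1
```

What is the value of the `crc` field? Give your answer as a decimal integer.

`crc` follows `capacity` (2 bytes), so it starts at byte offset 2 and occupies 8 bytes.
Bytes at offsets 2..9: B8 89 9D 6C 03 1D 1F F1.
Little-endian: lowest address holds the least-significant byte.
Reassemble most-significant byte first: F1 1F 1D 03 6C 9D 89 B8 → 0xF11F1D036C9D89B8.
0xF11F1D036C9D89B8 = 17374637787963034040.

17374637787963034040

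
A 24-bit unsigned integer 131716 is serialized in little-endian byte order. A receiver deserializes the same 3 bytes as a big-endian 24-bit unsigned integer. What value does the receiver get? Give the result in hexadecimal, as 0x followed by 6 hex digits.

131716 in 24-bit hexadecimal is 0x020284.
Stored little-endian, the bytes at ascending addresses are 84 02 02.
Read back as big-endian, the last byte is least significant, giving 0x840202.

0x840202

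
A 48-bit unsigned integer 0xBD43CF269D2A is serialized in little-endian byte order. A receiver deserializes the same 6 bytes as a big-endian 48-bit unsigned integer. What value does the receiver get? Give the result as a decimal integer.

Stored little-endian, the bytes at ascending addresses are 2A 9D 26 CF 43 BD.
Read back as big-endian, the last byte is least significant, giving 0x2A9D26CF43BD.
0x2A9D26CF43BD = 46854449349565.

46854449349565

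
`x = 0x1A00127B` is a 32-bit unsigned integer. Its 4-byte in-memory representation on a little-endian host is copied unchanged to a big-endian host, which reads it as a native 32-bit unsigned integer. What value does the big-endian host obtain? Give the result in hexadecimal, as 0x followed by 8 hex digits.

Stored little-endian, the bytes at ascending addresses are 7B 12 00 1A.
Read back as big-endian, the last byte is least significant, giving 0x7B12001A.

0x7B12001A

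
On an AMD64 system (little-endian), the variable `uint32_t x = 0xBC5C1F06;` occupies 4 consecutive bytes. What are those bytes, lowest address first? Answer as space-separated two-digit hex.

06 1F 5C BC

Split into bytes (most-significant first): BC 5C 1F 06.
Little-endian stores the least-significant byte at the lowest address.
So at ascending addresses the bytes are 06 1F 5C BC.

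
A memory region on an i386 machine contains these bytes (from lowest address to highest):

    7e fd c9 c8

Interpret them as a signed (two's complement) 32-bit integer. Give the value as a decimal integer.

-926286466

In little-endian order the low byte comes first in memory.
Reassemble most-significant byte first: C8 C9 FD 7E → 0xC8C9FD7E.
Top bit is set, so as a signed 32-bit value this is 0xC8C9FD7E − 2^32 = -926286466.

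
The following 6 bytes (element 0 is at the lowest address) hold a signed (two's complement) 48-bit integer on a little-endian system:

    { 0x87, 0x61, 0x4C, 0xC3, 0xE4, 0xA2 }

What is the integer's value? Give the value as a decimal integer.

Little-endian stores the least-significant byte at the lowest address.
Reassemble most-significant byte first: A2 E4 C3 4C 61 87 → 0xA2E4C34C6187.
Top bit is set, so as a signed 48-bit value this is 0xA2E4C34C6187 − 2^48 = -102371563904633.

-102371563904633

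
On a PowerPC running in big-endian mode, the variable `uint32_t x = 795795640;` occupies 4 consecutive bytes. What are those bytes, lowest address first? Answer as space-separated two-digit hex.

795795640 in hexadecimal, padded to 32 bits, is 0x2F6EE0B8.
Split into bytes (most-significant first): 2F 6E E0 B8.
Big-endian stores the most-significant byte at the lowest address.
So the memory order matches the most-significant-first order: 2F 6E E0 B8.

2F 6E E0 B8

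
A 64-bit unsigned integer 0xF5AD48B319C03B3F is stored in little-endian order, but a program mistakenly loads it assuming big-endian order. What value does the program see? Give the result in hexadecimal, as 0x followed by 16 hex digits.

Stored little-endian, the bytes at ascending addresses are 3F 3B C0 19 B3 48 AD F5.
Read back as big-endian, the last byte is least significant, giving 0x3F3BC019B348ADF5.

0x3F3BC019B348ADF5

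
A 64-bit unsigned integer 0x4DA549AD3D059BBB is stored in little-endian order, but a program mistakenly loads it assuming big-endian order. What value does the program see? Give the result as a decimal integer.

Stored little-endian, the bytes at ascending addresses are BB 9B 05 3D AD 49 A5 4D.
Read back as big-endian, the last byte is least significant, giving 0xBB9B053DAD49A54D.
0xBB9B053DAD49A54D = 13518404468941104461.

13518404468941104461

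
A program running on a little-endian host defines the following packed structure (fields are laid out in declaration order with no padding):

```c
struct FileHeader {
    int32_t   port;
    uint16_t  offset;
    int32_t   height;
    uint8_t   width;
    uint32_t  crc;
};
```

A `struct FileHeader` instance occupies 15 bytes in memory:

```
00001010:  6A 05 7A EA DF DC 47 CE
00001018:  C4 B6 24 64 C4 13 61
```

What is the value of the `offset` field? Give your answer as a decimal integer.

`offset` follows `port` (4 bytes), so it starts at byte offset 4 and occupies 2 bytes.
Bytes at offsets 4..5: DF DC.
Little-endian stores the least-significant byte at the lowest address.
Reassemble most-significant byte first: DC DF → 0xDCDF.
0xDCDF = 56543.

56543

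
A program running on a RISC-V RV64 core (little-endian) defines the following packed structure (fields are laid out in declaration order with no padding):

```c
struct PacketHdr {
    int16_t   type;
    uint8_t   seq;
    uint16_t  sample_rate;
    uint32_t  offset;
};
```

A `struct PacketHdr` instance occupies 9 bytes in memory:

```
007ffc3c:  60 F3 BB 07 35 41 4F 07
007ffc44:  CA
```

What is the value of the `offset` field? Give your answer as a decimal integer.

3389476673

`offset` follows `type` (2 B), `seq` (1 B), `sample_rate` (2 B), so it starts at offset 2 + 1 + 2 = 5 and occupies 4 bytes.
Bytes at offsets 5..8: 41 4F 07 CA.
In little-endian order the low byte comes first in memory.
Reassemble most-significant byte first: CA 07 4F 41 → 0xCA074F41.
0xCA074F41 = 3389476673.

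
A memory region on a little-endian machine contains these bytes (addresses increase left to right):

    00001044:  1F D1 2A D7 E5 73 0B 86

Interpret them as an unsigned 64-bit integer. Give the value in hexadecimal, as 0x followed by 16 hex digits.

0x860B73E5D72AD11F

Little-endian stores the least-significant byte at the lowest address.
Reassemble most-significant byte first: 86 0B 73 E5 D7 2A D1 1F → 0x860B73E5D72AD11F.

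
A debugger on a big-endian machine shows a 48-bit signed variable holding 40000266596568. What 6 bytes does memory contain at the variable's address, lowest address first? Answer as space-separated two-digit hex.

24 61 49 AE 70 D8

40000266596568 in hexadecimal, padded to 48 bits, is 0x246149AE70D8.
Split into bytes (most-significant first): 24 61 49 AE 70 D8.
Big-endian stores the most-significant byte at the lowest address.
So the memory order matches the most-significant-first order: 24 61 49 AE 70 D8.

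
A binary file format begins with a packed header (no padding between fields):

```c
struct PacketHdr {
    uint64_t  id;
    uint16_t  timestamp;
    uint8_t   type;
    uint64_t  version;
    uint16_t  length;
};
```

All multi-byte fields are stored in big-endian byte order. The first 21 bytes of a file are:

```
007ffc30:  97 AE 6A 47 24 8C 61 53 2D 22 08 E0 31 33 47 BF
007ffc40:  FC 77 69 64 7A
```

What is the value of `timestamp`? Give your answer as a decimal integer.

11554

`timestamp` follows `id` (8 bytes), so it starts at byte offset 8 and occupies 2 bytes.
Bytes at offsets 8..9: 2D 22.
Big-endian stores the most-significant byte at the lowest address.
The bytes are already most-significant first: 0x2D22.
0x2D22 = 11554.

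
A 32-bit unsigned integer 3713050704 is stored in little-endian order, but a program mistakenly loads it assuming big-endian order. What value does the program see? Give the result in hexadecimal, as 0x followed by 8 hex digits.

0x50A850DD

3713050704 in 32-bit hexadecimal is 0xDD50A850.
Stored little-endian, the bytes at ascending addresses are 50 A8 50 DD.
Read back as big-endian, the last byte is least significant, giving 0x50A850DD.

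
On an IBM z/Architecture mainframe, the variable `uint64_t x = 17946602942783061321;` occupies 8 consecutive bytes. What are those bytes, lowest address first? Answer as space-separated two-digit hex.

F9 0F 24 4A 91 90 7D 49

17946602942783061321 in hexadecimal, padded to 64 bits, is 0xF90F244A91907D49.
Split into bytes (most-significant first): F9 0F 24 4A 91 90 7D 49.
Big-endian: lowest address holds the most-significant byte.
So the memory order matches the most-significant-first order: F9 0F 24 4A 91 90 7D 49.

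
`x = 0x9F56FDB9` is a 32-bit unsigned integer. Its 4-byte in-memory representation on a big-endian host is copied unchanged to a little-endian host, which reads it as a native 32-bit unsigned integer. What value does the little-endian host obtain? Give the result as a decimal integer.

Stored big-endian, the bytes at ascending addresses are 9F 56 FD B9.
Read back as little-endian, the first byte is least significant, giving 0xB9FD569F.
0xB9FD569F = 3120387743.

3120387743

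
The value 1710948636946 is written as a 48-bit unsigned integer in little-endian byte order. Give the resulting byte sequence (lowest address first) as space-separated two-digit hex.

12 59 7C 5C 8E 01

1710948636946 in hexadecimal, padded to 48 bits, is 0x018E5C7C5912.
Split into bytes (most-significant first): 01 8E 5C 7C 59 12.
Little-endian stores the least-significant byte at the lowest address.
So at ascending addresses the bytes are 12 59 7C 5C 8E 01.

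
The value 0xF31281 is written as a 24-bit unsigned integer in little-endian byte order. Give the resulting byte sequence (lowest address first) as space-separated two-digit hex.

Split into bytes (most-significant first): F3 12 81.
In little-endian order the low byte comes first in memory.
So at ascending addresses the bytes are 81 12 F3.

81 12 F3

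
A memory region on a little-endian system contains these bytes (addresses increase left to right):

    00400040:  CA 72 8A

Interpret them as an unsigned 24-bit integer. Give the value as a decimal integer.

9073354

Little-endian stores the least-significant byte at the lowest address.
Reassemble most-significant byte first: 8A 72 CA → 0x8A72CA.
0x8A72CA = 9073354.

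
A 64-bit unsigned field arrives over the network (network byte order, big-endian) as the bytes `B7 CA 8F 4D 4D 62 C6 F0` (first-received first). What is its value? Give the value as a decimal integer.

In big-endian order the high byte comes first in memory.
The bytes are already most-significant first: 0xB7CA8F4D4D62C6F0.
0xB7CA8F4D4D62C6F0 = 13243555216409937648.

13243555216409937648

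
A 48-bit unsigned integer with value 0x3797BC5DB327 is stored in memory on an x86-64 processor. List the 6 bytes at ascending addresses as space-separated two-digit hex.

Split into bytes (most-significant first): 37 97 BC 5D B3 27.
Little-endian stores the least-significant byte at the lowest address.
So at ascending addresses the bytes are 27 B3 5D BC 97 37.

27 B3 5D BC 97 37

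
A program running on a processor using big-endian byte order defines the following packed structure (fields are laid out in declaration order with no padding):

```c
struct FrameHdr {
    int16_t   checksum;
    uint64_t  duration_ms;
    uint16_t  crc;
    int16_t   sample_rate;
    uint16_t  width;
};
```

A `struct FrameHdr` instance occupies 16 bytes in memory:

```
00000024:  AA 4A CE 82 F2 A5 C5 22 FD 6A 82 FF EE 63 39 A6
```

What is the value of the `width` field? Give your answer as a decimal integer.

`width` follows `checksum` (2 B), `duration_ms` (8 B), `crc` (2 B), `sample_rate` (2 B), so it starts at offset 2 + 8 + 2 + 2 = 14 and occupies 2 bytes.
Bytes at offsets 14..15: 39 A6.
In big-endian order the high byte comes first in memory.
The bytes are already most-significant first: 0x39A6.
0x39A6 = 14758.

14758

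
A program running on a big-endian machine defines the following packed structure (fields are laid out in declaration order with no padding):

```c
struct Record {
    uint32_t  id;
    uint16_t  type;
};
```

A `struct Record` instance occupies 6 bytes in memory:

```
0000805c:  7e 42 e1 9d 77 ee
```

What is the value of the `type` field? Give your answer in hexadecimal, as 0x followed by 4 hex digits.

`type` follows `id` (4 bytes), so it starts at byte offset 4 and occupies 2 bytes.
Bytes at offsets 4..5: 77 EE.
In big-endian order the high byte comes first in memory.
The bytes are already most-significant first: 0x77EE.

0x77EE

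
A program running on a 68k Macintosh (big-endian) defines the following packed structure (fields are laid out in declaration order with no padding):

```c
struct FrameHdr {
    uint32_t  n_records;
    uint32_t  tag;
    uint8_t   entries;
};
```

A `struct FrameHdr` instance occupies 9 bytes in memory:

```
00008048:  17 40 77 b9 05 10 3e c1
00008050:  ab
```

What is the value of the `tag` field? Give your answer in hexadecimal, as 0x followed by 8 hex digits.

0x05103EC1

`tag` follows `n_records` (4 bytes), so it starts at byte offset 4 and occupies 4 bytes.
Bytes at offsets 4..7: 05 10 3E C1.
Big-endian stores the most-significant byte at the lowest address.
The bytes are already most-significant first: 0x05103EC1.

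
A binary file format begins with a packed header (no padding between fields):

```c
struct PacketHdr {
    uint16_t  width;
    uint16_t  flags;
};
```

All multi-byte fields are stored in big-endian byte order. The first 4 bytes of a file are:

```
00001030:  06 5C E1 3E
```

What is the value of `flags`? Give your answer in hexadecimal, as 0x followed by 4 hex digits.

0xE13E

`flags` follows `width` (2 bytes), so it starts at byte offset 2 and occupies 2 bytes.
Bytes at offsets 2..3: E1 3E.
In big-endian order the high byte comes first in memory.
The bytes are already most-significant first: 0xE13E.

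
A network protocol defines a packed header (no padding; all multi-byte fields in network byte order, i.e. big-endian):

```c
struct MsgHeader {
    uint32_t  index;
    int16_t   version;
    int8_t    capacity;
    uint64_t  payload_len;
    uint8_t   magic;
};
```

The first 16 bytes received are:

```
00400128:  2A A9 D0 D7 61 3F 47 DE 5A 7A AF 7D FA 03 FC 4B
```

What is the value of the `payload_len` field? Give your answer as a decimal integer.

16022253518475363324

`payload_len` follows `index` (4 B), `version` (2 B), `capacity` (1 B), so it starts at offset 4 + 2 + 1 = 7 and occupies 8 bytes.
Bytes at offsets 7..14: DE 5A 7A AF 7D FA 03 FC.
Big-endian: lowest address holds the most-significant byte.
The bytes are already most-significant first: 0xDE5A7AAF7DFA03FC.
0xDE5A7AAF7DFA03FC = 16022253518475363324.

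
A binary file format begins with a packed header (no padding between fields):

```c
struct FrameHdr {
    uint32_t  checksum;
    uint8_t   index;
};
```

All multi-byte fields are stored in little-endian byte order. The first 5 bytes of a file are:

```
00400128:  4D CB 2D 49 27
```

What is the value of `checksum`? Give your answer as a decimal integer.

1227737933

`checksum` is the first field, at byte offset 0, occupying 4 bytes.
Bytes at offsets 0..3: 4D CB 2D 49.
Little-endian stores the least-significant byte at the lowest address.
Reassemble most-significant byte first: 49 2D CB 4D → 0x492DCB4D.
0x492DCB4D = 1227737933.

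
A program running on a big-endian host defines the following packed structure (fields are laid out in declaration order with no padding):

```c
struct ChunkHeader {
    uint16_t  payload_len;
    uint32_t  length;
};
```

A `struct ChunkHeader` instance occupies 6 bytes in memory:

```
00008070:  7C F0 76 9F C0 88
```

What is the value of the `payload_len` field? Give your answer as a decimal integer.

31984

`payload_len` is the first field, at byte offset 0, occupying 2 bytes.
Bytes at offsets 0..1: 7C F0.
Big-endian stores the most-significant byte at the lowest address.
The bytes are already most-significant first: 0x7CF0.
0x7CF0 = 31984.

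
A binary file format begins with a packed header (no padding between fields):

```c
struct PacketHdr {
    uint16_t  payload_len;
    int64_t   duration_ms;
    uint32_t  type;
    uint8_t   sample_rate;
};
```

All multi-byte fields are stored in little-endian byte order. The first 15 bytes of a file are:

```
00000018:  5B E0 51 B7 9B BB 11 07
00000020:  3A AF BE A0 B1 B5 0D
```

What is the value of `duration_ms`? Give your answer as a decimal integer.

-5820331795679561903

`duration_ms` follows `payload_len` (2 bytes), so it starts at byte offset 2 and occupies 8 bytes.
Bytes at offsets 2..9: 51 B7 9B BB 11 07 3A AF.
Little-endian stores the least-significant byte at the lowest address.
Reassemble most-significant byte first: AF 3A 07 11 BB 9B B7 51 → 0xAF3A0711BB9BB751.
Top bit is set, so as a signed 64-bit value this is 0xAF3A0711BB9BB751 − 2^64 = -5820331795679561903.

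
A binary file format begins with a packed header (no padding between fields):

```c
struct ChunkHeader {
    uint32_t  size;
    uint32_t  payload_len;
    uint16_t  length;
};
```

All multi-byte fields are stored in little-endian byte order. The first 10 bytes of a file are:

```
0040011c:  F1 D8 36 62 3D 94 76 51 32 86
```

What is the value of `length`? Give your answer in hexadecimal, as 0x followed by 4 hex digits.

0x8632

`length` follows `size` (4 B), `payload_len` (4 B), so it starts at offset 4 + 4 = 8 and occupies 2 bytes.
Bytes at offsets 8..9: 32 86.
Little-endian stores the least-significant byte at the lowest address.
Reassemble most-significant byte first: 86 32 → 0x8632.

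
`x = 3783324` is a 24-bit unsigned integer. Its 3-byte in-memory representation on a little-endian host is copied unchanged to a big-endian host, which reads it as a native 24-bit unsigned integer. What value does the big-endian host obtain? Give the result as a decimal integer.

10271289

3783324 in 24-bit hexadecimal is 0x39BA9C.
Stored little-endian, the bytes at ascending addresses are 9C BA 39.
Read back as big-endian, the last byte is least significant, giving 0x9CBA39.
0x9CBA39 = 10271289.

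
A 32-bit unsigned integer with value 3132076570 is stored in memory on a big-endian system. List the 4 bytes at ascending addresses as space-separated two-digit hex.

BA AF B2 1A

3132076570 in hexadecimal, padded to 32 bits, is 0xBAAFB21A.
Split into bytes (most-significant first): BA AF B2 1A.
Big-endian stores the most-significant byte at the lowest address.
So the memory order matches the most-significant-first order: BA AF B2 1A.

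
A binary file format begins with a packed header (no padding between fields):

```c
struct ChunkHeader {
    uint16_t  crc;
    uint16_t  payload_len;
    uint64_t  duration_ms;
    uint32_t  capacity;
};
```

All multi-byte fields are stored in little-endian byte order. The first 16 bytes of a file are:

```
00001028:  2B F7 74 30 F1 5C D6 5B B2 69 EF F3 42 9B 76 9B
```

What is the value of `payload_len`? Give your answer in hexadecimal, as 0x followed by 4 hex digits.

`payload_len` follows `crc` (2 bytes), so it starts at byte offset 2 and occupies 2 bytes.
Bytes at offsets 2..3: 74 30.
Little-endian stores the least-significant byte at the lowest address.
Reassemble most-significant byte first: 30 74 → 0x3074.

0x3074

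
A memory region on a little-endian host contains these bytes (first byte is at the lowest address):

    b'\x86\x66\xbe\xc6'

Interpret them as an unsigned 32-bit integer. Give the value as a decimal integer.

In little-endian order the low byte comes first in memory.
Reassemble most-significant byte first: C6 BE 66 86 → 0xC6BE6686.
0xC6BE6686 = 3334366854.

3334366854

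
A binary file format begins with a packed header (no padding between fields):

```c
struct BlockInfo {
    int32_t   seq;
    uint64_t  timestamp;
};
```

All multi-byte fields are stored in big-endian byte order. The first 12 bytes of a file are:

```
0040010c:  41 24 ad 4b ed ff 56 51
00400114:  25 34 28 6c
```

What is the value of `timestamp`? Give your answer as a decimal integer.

`timestamp` follows `seq` (4 bytes), so it starts at byte offset 4 and occupies 8 bytes.
Bytes at offsets 4..11: ED FF 56 51 25 34 28 6C.
In big-endian order the high byte comes first in memory.
The bytes are already most-significant first: 0xEDFF56512534286C.
0xEDFF56512534286C = 17149520812566653036.

17149520812566653036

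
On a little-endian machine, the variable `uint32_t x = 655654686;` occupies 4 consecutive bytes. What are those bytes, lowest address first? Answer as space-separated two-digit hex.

1E 7F 14 27

655654686 in hexadecimal, padded to 32 bits, is 0x27147F1E.
Split into bytes (most-significant first): 27 14 7F 1E.
Little-endian stores the least-significant byte at the lowest address.
So at ascending addresses the bytes are 1E 7F 14 27.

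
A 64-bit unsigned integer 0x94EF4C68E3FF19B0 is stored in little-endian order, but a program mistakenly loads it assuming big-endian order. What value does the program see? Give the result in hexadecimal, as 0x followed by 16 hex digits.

Stored little-endian, the bytes at ascending addresses are B0 19 FF E3 68 4C EF 94.
Read back as big-endian, the last byte is least significant, giving 0xB019FFE3684CEF94.

0xB019FFE3684CEF94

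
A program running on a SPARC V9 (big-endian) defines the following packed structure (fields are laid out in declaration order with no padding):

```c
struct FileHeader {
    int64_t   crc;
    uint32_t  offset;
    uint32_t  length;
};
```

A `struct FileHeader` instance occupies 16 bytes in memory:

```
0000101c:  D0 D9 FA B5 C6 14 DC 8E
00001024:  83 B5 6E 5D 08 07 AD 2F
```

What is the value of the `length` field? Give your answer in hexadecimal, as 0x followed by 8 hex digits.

0x0807AD2F

`length` follows `crc` (8 B), `offset` (4 B), so it starts at offset 8 + 4 = 12 and occupies 4 bytes.
Bytes at offsets 12..15: 08 07 AD 2F.
Big-endian stores the most-significant byte at the lowest address.
The bytes are already most-significant first: 0x0807AD2F.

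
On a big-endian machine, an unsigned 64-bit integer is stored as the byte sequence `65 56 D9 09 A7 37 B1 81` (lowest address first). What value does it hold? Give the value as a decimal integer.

7302262481311216001

In big-endian order the high byte comes first in memory.
The bytes are already most-significant first: 0x6556D909A737B181.
0x6556D909A737B181 = 7302262481311216001.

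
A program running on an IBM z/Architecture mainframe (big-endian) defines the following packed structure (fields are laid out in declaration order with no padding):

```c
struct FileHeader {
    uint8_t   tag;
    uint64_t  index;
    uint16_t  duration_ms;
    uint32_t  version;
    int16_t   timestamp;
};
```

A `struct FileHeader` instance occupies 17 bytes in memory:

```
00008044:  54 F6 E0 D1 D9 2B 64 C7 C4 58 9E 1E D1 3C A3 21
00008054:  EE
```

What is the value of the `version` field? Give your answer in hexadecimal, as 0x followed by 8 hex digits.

`version` follows `tag` (1 B), `index` (8 B), `duration_ms` (2 B), so it starts at offset 1 + 8 + 2 = 11 and occupies 4 bytes.
Bytes at offsets 11..14: 1E D1 3C A3.
Big-endian: lowest address holds the most-significant byte.
The bytes are already most-significant first: 0x1ED13CA3.

0x1ED13CA3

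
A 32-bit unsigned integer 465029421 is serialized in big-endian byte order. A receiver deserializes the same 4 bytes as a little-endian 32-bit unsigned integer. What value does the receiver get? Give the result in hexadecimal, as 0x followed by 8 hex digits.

0x2DC9B71B

465029421 in 32-bit hexadecimal is 0x1BB7C92D.
Stored big-endian, the bytes at ascending addresses are 1B B7 C9 2D.
Read back as little-endian, the first byte is least significant, giving 0x2DC9B71B.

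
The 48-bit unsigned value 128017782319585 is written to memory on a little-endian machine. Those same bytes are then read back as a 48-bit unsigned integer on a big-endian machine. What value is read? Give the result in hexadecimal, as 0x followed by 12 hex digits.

128017782319585 in 48-bit hexadecimal is 0x746E7670A9E1.
Stored little-endian, the bytes at ascending addresses are E1 A9 70 76 6E 74.
Read back as big-endian, the last byte is least significant, giving 0xE1A970766E74.

0xE1A970766E74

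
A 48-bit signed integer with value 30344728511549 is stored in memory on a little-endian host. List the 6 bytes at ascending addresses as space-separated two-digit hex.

30344728511549 in hexadecimal, padded to 48 bits, is 0x1B992EC3843D.
Split into bytes (most-significant first): 1B 99 2E C3 84 3D.
Little-endian stores the least-significant byte at the lowest address.
So at ascending addresses the bytes are 3D 84 C3 2E 99 1B.

3D 84 C3 2E 99 1B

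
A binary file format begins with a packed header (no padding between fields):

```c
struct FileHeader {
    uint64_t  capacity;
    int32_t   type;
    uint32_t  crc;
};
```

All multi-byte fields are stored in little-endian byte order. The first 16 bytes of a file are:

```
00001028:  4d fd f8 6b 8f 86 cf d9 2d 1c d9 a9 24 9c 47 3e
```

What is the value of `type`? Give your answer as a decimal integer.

`type` follows `capacity` (8 bytes), so it starts at byte offset 8 and occupies 4 bytes.
Bytes at offsets 8..11: 2D 1C D9 A9.
In little-endian order the low byte comes first in memory.
Reassemble most-significant byte first: A9 D9 1C 2D → 0xA9D91C2D.
Top bit is set, so as a signed 32-bit value this is 0xA9D91C2D − 2^32 = -1445389267.

-1445389267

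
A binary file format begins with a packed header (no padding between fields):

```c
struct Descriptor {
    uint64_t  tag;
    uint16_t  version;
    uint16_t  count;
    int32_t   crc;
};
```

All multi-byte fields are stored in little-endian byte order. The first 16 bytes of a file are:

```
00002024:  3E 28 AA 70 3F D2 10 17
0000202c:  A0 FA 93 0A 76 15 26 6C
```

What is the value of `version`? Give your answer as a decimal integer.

64160

`version` follows `tag` (8 bytes), so it starts at byte offset 8 and occupies 2 bytes.
Bytes at offsets 8..9: A0 FA.
In little-endian order the low byte comes first in memory.
Reassemble most-significant byte first: FA A0 → 0xFAA0.
0xFAA0 = 64160.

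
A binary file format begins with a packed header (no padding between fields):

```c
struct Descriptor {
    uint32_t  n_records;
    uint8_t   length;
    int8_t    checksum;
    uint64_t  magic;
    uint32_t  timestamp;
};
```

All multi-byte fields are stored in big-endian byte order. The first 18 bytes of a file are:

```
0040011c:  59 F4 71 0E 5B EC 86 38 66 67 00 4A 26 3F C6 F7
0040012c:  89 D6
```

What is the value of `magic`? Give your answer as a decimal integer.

9671592792350664255

`magic` follows `n_records` (4 B), `length` (1 B), `checksum` (1 B), so it starts at offset 4 + 1 + 1 = 6 and occupies 8 bytes.
Bytes at offsets 6..13: 86 38 66 67 00 4A 26 3F.
Big-endian: lowest address holds the most-significant byte.
The bytes are already most-significant first: 0x86386667004A263F.
0x86386667004A263F = 9671592792350664255.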